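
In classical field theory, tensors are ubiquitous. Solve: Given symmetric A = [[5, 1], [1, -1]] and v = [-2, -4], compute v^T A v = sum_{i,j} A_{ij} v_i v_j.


First compute Av:
(Av)_1 = 5*-2 + 1*-4 = -14
(Av)_2 = 1*-2 + -1*-4 = 2
Av = [-14, 2]
Then v^T (Av) = -2*-14 + -4*2
= 28 + -8 = 20

20


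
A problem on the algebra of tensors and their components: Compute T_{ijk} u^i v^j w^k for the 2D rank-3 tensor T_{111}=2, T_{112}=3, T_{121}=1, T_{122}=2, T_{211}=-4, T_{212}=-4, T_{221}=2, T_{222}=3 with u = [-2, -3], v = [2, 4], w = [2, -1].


S = sum over i,j,k of T_{ijk} u_i v_j w_k. Expanding all 8 terms:
T_{111}*u_1*v_1*w_1 = 2*-2*2*2 = -16  (running total: -16)
T_{112}*u_1*v_1*w_2 = 3*-2*2*-1 = 12  (running total: -4)
T_{121}*u_1*v_2*w_1 = 1*-2*4*2 = -16  (running total: -20)
T_{122}*u_1*v_2*w_2 = 2*-2*4*-1 = 16  (running total: -4)
T_{211}*u_2*v_1*w_1 = -4*-3*2*2 = 48  (running total: 44)
T_{212}*u_2*v_1*w_2 = -4*-3*2*-1 = -24  (running total: 20)
T_{221}*u_2*v_2*w_1 = 2*-3*4*2 = -48  (running total: -28)
T_{222}*u_2*v_2*w_2 = 3*-3*4*-1 = 36  (running total: 8)
S = 8

8


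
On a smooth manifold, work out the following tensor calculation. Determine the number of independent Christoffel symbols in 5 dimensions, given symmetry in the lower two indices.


Christoffel symbols Gamma^k_{ij} are symmetric in i,j, so there are d * d(d+1)/2 independent symbols.
d = 5
d(d+1)/2 = 5 * 6 / 2 = 15
Total = 5 * 15 = 75

75


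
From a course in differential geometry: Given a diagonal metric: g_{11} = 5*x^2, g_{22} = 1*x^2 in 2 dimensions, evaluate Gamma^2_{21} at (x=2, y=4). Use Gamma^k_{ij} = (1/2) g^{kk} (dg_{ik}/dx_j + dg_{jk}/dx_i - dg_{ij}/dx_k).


For a diagonal metric, Gamma^k_{ij} = (1/2) g^{kk} (dg_{ik}/dx_j + dg_{jk}/dx_i - dg_{ij}/dx_k).
The metric is diagonal, so g_{ab} = 0 for a != b.
At the given point: g_{11} = 20, g_{22} = 4
g^{22} = 1/4
dg_{22}/dx_1 = dg_{22}/dx_1 = 4
dg_{12}/dx_2 = 0 (off-diagonal)
dg_{21}/dx_2 = 0 (off-diagonal)
Numerator = 4 + 0 - 0 = 4
Gamma^2_{21} = 4 / (2 * 4) = 1/2

1/2


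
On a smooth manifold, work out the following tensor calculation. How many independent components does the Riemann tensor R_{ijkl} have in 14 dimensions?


The Riemann tensor in d dimensions has d^2(d^2 - 1)/12 independent components.
d = 14, so d^2 = 196
d^2 - 1 = 195
d^2(d^2 - 1) = 196 * 195 = 38220
Divide by 12: 38220 / 12 = 3185

3185


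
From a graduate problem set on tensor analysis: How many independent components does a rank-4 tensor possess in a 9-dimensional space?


The number of components of a rank-r tensor in d dimensions is d^r.
Here d = 9 and r = 4.
9^4 = 6561

6561


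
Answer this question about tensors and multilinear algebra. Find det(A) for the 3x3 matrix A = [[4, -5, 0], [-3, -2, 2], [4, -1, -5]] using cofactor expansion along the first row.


Expanding along the first row, det(A) = a11*M_11 - a12*M_12 + a13*M_13, where M_1j is the (1,j) minor.
Minor M_11 = -2*-5 - 2*-1 = 12
Minor M_12 = -3*-5 - 2*4 = 7
Minor M_13 = -3*-1 - -2*4 = 11
det = 4*(12) - -5*(7) + 0*(11)
    = 48 - -35 + 0
    = 83

83


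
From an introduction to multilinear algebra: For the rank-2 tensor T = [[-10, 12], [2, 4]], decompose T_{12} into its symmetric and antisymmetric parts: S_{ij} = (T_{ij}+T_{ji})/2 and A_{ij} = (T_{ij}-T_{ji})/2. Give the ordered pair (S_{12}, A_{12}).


T_{12} = 12
T_{21} = 2
S_{12} = (12 + 2)/2 = 14/2 = 7
A_{12} = (12 - 2)/2 = 10/2 = 5
Check: S + A = 7 + 5 = 12 = T_{12}.

(7, 5)


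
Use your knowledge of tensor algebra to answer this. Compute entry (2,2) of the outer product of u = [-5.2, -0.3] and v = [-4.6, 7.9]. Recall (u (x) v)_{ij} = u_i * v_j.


The outer product entry T_{ij} = u_i * v_j.
We need i=2, j=2.
u_2 = -0.3, v_2 = 7.9
T_{2,2} = -0.3 * 7.9 = -2.37

-2.37


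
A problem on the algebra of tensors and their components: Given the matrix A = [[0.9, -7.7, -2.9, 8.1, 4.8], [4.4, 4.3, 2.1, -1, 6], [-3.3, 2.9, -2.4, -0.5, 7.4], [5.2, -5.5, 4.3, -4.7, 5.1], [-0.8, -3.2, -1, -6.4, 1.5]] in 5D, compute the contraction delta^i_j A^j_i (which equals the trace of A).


The contraction (trace) of a rank-2 tensor is the sum of its diagonal elements.
Diagonal entries: A[1,1] = 0.9, A[2,2] = 4.3, A[3,3] = -2.4, A[4,4] = -4.7, A[5,5] = 1.5
Tr(A) = 0.9 + 4.3 + -2.4 + -4.7 + 1.5 = -0.4

-0.4


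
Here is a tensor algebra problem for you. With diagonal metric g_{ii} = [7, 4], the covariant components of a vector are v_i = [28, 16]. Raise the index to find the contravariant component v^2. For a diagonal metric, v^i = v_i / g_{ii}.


To raise an index with a diagonal metric: v^i = v_i / g_{ii}.
For index 2: v_2 = 16, g_{22} = 4
v^2 = 16 / 4 = 4

4


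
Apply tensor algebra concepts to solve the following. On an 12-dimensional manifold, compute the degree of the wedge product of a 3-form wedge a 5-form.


The degree of a wedge product is the sum of the degrees of the individual forms.
Degrees: 3, 5
Total degree = 3 + 5 = 8

8


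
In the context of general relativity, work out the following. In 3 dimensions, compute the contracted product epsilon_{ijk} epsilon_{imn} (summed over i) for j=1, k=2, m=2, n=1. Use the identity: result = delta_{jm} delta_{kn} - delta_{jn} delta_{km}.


Using the identity: epsilon_{ijk} epsilon_{imn} = delta_{jm} delta_{kn} - delta_{jn} delta_{km}.
delta_{12} = 0
delta_{21} = 0
delta_{11} = 1
delta_{22} = 1
Result = 0 * 0 - 1 * 1 = 0 - 1 = -1

-1


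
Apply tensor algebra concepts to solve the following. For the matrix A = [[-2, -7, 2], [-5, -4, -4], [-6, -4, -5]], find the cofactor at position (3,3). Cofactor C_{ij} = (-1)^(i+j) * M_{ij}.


To find cofactor C_{33}, delete row 3 and column 3.
The resulting 2x2 submatrix is: [[-2, -7], [-5, -4]]
Minor M_{33} = -2*-4 - -7*-5
  = 8 - 35 = -27
Sign = (-1)^(3+3) = (-1)^6 = 1
Cofactor C_{33} = 1 * -27 = -27

-27


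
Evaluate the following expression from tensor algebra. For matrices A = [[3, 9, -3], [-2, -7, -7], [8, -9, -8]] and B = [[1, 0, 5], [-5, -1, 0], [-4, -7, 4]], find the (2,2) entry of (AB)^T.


(AB)^T_{ij} = (AB)_{ji} = sum_k A_{jk} B_{ki}.
For i=2, j=2 we need (AB)_{22}:
A_{21} * B_{12} = -2 * 0 = 0
A_{22} * B_{22} = -7 * -1 = 7
A_{23} * B_{32} = -7 * -7 = 49
Sum = 0 + 7 + 49 = 56

56


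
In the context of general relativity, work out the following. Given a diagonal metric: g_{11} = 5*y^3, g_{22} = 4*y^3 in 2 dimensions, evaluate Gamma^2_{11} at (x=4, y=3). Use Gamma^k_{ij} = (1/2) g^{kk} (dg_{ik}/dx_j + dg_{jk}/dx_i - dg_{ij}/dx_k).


For a diagonal metric, Gamma^k_{ij} = (1/2) g^{kk} (dg_{ik}/dx_j + dg_{jk}/dx_i - dg_{ij}/dx_k).
The metric is diagonal, so g_{ab} = 0 for a != b.
At the given point: g_{11} = 135, g_{22} = 108
g^{22} = 1/108
dg_{12}/dx_1 = 0 (off-diagonal)
dg_{12}/dx_1 = 0 (off-diagonal)
dg_{11}/dx_2 = dg_{11}/dx_2 = 135
Numerator = 0 + 0 - 135 = -135
Gamma^2_{11} = -135 / (2 * 108) = -5/8

-5/8


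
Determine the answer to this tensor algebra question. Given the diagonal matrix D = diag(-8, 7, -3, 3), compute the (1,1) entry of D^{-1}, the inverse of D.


For a diagonal matrix, the inverse has entries (D^{-1})_{ii} = 1/d_{ii}.
The diagonal entries are: d_{11} = -8, d_{22} = 7, d_{33} = -3, d_{44} = 3
We need (D^{-1})_{11} = 1/d_{11} = 1/-8 = -1/8

-1/8


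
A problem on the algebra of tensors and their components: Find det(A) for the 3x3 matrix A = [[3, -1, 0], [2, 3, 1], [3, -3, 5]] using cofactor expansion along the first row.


Expanding along the first row, det(A) = a11*M_11 - a12*M_12 + a13*M_13, where M_1j is the (1,j) minor.
Minor M_11 = 3*5 - 1*-3 = 18
Minor M_12 = 2*5 - 1*3 = 7
Minor M_13 = 2*-3 - 3*3 = -15
det = 3*(18) - -1*(7) + 0*(-15)
    = 54 - -7 + 0
    = 61

61


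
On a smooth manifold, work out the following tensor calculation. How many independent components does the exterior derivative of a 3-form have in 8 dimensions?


The exterior derivative of a p-form is a (p+1)-form.
Its number of independent components is C(n, p+1).
n = 8, p+1 = 4
C(8, 4) = 70

70


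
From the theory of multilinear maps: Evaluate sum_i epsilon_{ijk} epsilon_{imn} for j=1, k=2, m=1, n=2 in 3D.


Using the identity: epsilon_{ijk} epsilon_{imn} = delta_{jm} delta_{kn} - delta_{jn} delta_{km}.
delta_{11} = 1
delta_{22} = 1
delta_{12} = 0
delta_{21} = 0
Result = 1 * 1 - 0 * 0 = 1 - 0 = 1

1


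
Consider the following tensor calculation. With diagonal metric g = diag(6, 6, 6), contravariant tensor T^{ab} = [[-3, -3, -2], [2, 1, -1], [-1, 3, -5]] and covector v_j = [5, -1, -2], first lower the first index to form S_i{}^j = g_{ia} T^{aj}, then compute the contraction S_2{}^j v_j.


Step 1: lower the first index. For a diagonal metric, g_{ia} T^{aj} = g_{ii} T^{ij} (no sum on i).
g_{22} = 6
S_2{}^1 = 6 * T^{21} = 6 * 2 = 12
S_2{}^2 = 6 * T^{22} = 6 * 1 = 6
S_2{}^3 = 6 * T^{23} = 6 * -1 = -6
Step 2: contract S_2{}^j with v_j.
S_2{}^1 * v_1 = 12 * 5 = 60
S_2{}^2 * v_2 = 6 * -1 = -6
S_2{}^3 * v_3 = -6 * -2 = 12
Result = 60 + -6 + 12 = 66

66


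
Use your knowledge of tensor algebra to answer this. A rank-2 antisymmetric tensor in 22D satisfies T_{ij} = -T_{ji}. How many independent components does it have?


An antisymmetric rank-2 tensor satisfies A_{ij} = -A_{ji}, so diagonal entries are zero.
The independent components are the upper-triangular entries: C(n, 2) = n(n-1)/2.
n = 22
C(22, 2) = 22 * 21 / 2 = 462 / 2 = 231

231


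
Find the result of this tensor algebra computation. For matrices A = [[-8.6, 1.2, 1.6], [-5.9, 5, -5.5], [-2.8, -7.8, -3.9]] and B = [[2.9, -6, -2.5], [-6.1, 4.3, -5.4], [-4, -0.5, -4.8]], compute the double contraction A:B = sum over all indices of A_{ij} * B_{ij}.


A:B = sum over all i,j of A_{ij} * B_{ij}.
Row 1: -8.6*2.9=-24.94, 1.2*-6=-7.2, 1.6*-2.5=-4 => row sum = -36.14
Row 2: -5.9*-6.1=35.99, 5*4.3=21.5, -5.5*-5.4=29.7 => row sum = 87.19
Row 3: -2.8*-4=11.2, -7.8*-0.5=3.9, -3.9*-4.8=18.72 => row sum = 33.82
Total = -36.14 + 87.19 + 33.82 = 84.87

84.87


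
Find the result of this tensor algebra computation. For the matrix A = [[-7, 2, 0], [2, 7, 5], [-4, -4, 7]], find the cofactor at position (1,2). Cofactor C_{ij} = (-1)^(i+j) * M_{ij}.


To find cofactor C_{12}, delete row 1 and column 2.
The resulting 2x2 submatrix is: [[2, 5], [-4, 7]]
Minor M_{12} = 2*7 - 5*-4
  = 14 - -20 = 34
Sign = (-1)^(1+2) = (-1)^3 = -1
Cofactor C_{12} = -1 * 34 = -34

-34


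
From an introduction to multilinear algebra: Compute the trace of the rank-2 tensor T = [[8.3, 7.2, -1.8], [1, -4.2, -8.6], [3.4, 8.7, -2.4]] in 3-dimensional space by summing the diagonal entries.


The contraction (trace) of a rank-2 tensor is the sum of its diagonal elements.
Diagonal entries: A[1,1] = 8.3, A[2,2] = -4.2, A[3,3] = -2.4
Tr(A) = 8.3 + -4.2 + -2.4 = 1.7

1.7


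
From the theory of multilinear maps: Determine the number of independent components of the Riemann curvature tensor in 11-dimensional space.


The Riemann tensor in d dimensions has d^2(d^2 - 1)/12 independent components.
d = 11, so d^2 = 121
d^2 - 1 = 120
d^2(d^2 - 1) = 121 * 120 = 14520
Divide by 12: 14520 / 12 = 1210

1210


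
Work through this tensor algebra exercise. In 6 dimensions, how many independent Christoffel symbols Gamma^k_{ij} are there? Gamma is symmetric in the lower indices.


Christoffel symbols Gamma^k_{ij} are symmetric in i,j, so there are d * d(d+1)/2 independent symbols.
d = 6
d(d+1)/2 = 6 * 7 / 2 = 21
Total = 6 * 21 = 126

126


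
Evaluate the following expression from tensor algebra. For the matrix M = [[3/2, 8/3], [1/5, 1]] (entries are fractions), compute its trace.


The trace is the sum of diagonal entries.
Diagonal: M[1,1] = 3/2, M[2,2] = 1
Tr(M) = 3/2 + 1
Computing step by step:
After adding M[1,1]: 3/2
After adding M[2,2]: 5/2
Tr(M) = 5/2

5/2


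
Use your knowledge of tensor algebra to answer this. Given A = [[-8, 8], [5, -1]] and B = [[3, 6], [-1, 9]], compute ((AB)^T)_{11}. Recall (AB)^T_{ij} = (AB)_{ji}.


(AB)^T_{ij} = (AB)_{ji} = sum_k A_{jk} B_{ki}.
For i=1, j=1 we need (AB)_{11}:
A_{11} * B_{11} = -8 * 3 = -24
A_{12} * B_{21} = 8 * -1 = -8
Sum = -24 + -8 = -32

-32


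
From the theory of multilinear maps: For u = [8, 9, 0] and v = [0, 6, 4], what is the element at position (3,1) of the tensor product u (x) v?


The outer product entry T_{ij} = u_i * v_j.
We need i=3, j=1.
u_3 = 0, v_1 = 0
T_{3,1} = 0 * 0 = 0

0


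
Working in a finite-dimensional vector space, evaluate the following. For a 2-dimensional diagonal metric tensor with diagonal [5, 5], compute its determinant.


For a diagonal metric, the determinant is the product of diagonal entries.
Diagonal entries: 5, 5
det(g) = 5 * 5 = 25

25


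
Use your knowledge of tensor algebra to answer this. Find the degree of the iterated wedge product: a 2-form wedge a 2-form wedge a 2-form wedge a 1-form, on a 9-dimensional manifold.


The degree of a wedge product is the sum of the degrees of the individual forms.
Degrees: 2, 2, 2, 1
Total degree = 2 + 2 + 2 + 1 = 7

7


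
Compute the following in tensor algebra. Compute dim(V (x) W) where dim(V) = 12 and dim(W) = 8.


The dimension of a tensor product is the product of dimensions.
dim(V) = 12, dim(W) = 8
dim(V (x) W) = 12 * 8 = 96

96


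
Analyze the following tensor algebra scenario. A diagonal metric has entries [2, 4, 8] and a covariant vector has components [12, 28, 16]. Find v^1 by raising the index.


To raise an index with a diagonal metric: v^i = v_i / g_{ii}.
For index 1: v_1 = 12, g_{11} = 2
v^1 = 12 / 2 = 6

6


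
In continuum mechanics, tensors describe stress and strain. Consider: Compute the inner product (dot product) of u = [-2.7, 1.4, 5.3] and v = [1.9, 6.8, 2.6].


The inner product u . v = sum of u_i * v_i.
Term-by-term: -2.7 * 1.9, 1.4 * 6.8, 5.3 * 2.6
Products: -5.13, 9.52, 13.78
Sum = -5.13 + 9.52 + 13.78 = 18.17

18.17


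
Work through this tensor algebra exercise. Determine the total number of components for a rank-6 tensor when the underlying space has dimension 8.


The number of components of a rank-r tensor in d dimensions is d^r.
Here d = 8 and r = 6.
8^6 = 262144

262144


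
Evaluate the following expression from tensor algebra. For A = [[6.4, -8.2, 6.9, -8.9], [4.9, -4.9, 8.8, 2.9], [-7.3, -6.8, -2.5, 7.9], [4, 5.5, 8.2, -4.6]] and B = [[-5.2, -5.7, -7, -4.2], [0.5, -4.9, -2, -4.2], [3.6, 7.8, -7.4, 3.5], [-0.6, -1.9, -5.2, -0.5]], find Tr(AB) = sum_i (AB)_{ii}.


Tr(AB) = sum_i (AB)_{ii} where (AB)_{ii} = sum_k A_{ik} B_{ki}.
(AB)_{11} = 6.4*-5.2 + -8.2*0.5 + 6.9*3.6 + -8.9*-0.6 = -7.2
(AB)_{22} = 4.9*-5.7 + -4.9*-4.9 + 8.8*7.8 + 2.9*-1.9 = 59.21
(AB)_{33} = -7.3*-7 + -6.8*-2 + -2.5*-7.4 + 7.9*-5.2 = 42.12
(AB)_{44} = 4*-4.2 + 5.5*-4.2 + 8.2*3.5 + -4.6*-0.5 = -8.9
Tr(AB) = -7.2 + 59.21 + 42.12 + -8.9 = 85.23

85.23


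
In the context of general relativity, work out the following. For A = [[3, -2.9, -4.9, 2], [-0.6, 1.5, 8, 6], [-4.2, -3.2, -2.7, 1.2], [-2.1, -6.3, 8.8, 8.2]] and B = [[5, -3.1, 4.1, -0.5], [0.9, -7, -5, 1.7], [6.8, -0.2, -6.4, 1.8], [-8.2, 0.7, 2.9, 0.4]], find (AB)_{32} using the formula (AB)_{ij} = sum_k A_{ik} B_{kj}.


(AB)_{ij} = sum_k A_{ik} B_{kj}.
For i=3, j=2:
A_{31} * B_{12} = -4.2 * -3.1 = 13.02
A_{32} * B_{22} = -3.2 * -7 = 22.4
A_{33} * B_{32} = -2.7 * -0.2 = 0.54
A_{34} * B_{42} = 1.2 * 0.7 = 0.84
Sum = 13.02 + 22.4 + 0.54 + 0.84 = 36.8

36.8


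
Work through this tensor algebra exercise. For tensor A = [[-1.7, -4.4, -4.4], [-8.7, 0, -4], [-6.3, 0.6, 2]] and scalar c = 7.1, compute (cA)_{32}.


Scalar multiplication: (cA)_{ij} = c * A_{ij}.
c = 7.1
A_{32} = 0.6
(cA)_{32} = 7.1 * 0.6 = 4.26

4.26


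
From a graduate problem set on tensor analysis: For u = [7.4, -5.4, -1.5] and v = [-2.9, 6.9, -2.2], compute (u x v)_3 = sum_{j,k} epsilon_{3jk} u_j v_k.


(u x v)_3 = sum_{j,k} epsilon_{3jk} u_j v_k. Only permutations of (1,2,3) contribute; the two non-zero terms are:
eps_{312} u_1 v_2 = 1 * 7.4 * 6.9 = 51.06
eps_{321} u_2 v_1 = -1 * -5.4 * -2.9 = -15.66
(u x v)_3 = 35.4

35.4


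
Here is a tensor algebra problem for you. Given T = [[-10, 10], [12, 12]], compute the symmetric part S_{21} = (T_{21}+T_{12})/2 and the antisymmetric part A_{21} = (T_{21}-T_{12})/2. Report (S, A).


T_{21} = 12
T_{12} = 10
S_{21} = (12 + 10)/2 = 22/2 = 11
A_{21} = (12 - 10)/2 = 2/2 = 1
Check: S + A = 11 + 1 = 12 = T_{21}.

(11, 1)


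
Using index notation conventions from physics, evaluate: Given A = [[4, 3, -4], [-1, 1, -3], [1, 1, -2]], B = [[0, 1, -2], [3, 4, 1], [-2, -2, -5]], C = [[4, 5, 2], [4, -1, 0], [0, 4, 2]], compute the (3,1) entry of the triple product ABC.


(ABC)_{31} = sum_m (AB)_{3m} C_{m1}. First compute row 3 of AB.
(AB)_{31} = 1*0 + 1*3 + -2*-2 = 7
(AB)_{32} = 1*1 + 1*4 + -2*-2 = 9
(AB)_{33} = 1*-2 + 1*1 + -2*-5 = 9
Now contract with column 1 of C:
(AB)_{31} * C_{11} = 7 * 4 = 28
(AB)_{32} * C_{21} = 9 * 4 = 36
(AB)_{33} * C_{31} = 9 * 0 = 0
(ABC)_{31} = 28 + 36 + 0 = 64

64


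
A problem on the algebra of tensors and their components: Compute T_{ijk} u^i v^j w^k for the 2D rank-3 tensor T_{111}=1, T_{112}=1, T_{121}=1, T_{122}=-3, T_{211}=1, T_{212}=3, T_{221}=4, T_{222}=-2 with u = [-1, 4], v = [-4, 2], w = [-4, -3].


S = sum over i,j,k of T_{ijk} u_i v_j w_k. Expanding all 8 terms:
T_{111}*u_1*v_1*w_1 = 1*-1*-4*-4 = -16  (running total: -16)
T_{112}*u_1*v_1*w_2 = 1*-1*-4*-3 = -12  (running total: -28)
T_{121}*u_1*v_2*w_1 = 1*-1*2*-4 = 8  (running total: -20)
T_{122}*u_1*v_2*w_2 = -3*-1*2*-3 = -18  (running total: -38)
T_{211}*u_2*v_1*w_1 = 1*4*-4*-4 = 64  (running total: 26)
T_{212}*u_2*v_1*w_2 = 3*4*-4*-3 = 144  (running total: 170)
T_{221}*u_2*v_2*w_1 = 4*4*2*-4 = -128  (running total: 42)
T_{222}*u_2*v_2*w_2 = -2*4*2*-3 = 48  (running total: 90)
S = 90

90


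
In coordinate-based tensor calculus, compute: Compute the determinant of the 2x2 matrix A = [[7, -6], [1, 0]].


For a 2x2 matrix [[a, b], [c, d]], det = a*d - b*c.
a = 7, b = -6, c = 1, d = 0
a*d = 7 * 0 = 0
b*c = -6 * 1 = -6
det = 0 - -6 = 6

6


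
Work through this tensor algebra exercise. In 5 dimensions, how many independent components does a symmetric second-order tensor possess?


A symmetric rank-2 tensor in d dimensions has d(d+1)/2 independent components.
d = 5
d(d+1)/2 = 5 * 6 / 2 = 30 / 2 = 15

15


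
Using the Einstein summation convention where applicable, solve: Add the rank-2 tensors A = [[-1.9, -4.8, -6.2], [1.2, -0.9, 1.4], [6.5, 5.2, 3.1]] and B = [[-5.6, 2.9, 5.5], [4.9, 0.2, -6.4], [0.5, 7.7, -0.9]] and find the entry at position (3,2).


Tensor addition is component-wise: (A + B)_{ij} = A_{ij} + B_{ij}.
A_{32} = 5.2
B_{32} = 7.7
(A + B)_{32} = 5.2 + 7.7 = 12.9

12.9


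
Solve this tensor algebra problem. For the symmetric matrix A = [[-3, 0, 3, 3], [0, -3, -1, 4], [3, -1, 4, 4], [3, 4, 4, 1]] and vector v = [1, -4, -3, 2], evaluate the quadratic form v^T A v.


First compute Av:
(Av)_1 = -3*1 + 0*-4 + 3*-3 + 3*2 = -6
(Av)_2 = 0*1 + -3*-4 + -1*-3 + 4*2 = 23
(Av)_3 = 3*1 + -1*-4 + 4*-3 + 4*2 = 3
(Av)_4 = 3*1 + 4*-4 + 4*-3 + 1*2 = -23
Av = [-6, 23, 3, -23]
Then v^T (Av) = 1*-6 + -4*23 + -3*3 + 2*-23
= -6 + -92 + -9 + -46 = -153

-153


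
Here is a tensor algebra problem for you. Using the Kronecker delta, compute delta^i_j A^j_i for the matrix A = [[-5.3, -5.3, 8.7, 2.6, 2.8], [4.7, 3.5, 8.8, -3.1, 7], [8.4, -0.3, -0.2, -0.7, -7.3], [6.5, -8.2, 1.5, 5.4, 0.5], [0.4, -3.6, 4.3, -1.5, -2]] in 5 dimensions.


The contraction (trace) of a rank-2 tensor is the sum of its diagonal elements.
Diagonal entries: A[1,1] = -5.3, A[2,2] = 3.5, A[3,3] = -0.2, A[4,4] = 5.4, A[5,5] = -2
Tr(A) = -5.3 + 3.5 + -0.2 + 5.4 + -2 = 1.4

1.4


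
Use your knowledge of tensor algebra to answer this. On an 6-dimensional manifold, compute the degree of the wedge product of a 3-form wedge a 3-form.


The degree of a wedge product is the sum of the degrees of the individual forms.
Degrees: 3, 3
Total degree = 3 + 3 = 6

6


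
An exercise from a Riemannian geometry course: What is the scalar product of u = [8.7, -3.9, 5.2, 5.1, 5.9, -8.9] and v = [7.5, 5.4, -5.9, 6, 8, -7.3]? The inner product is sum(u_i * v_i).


The inner product u . v = sum of u_i * v_i.
Term-by-term: 8.7 * 7.5, -3.9 * 5.4, 5.2 * -5.9, 5.1 * 6, 5.9 * 8, -8.9 * -7.3
Products: 65.25, -21.06, -30.68, 30.6, 47.2, 64.97
Sum = 65.25 + -21.06 + -30.68 + 30.6 + 47.2 + 64.97 = 156.28

156.28


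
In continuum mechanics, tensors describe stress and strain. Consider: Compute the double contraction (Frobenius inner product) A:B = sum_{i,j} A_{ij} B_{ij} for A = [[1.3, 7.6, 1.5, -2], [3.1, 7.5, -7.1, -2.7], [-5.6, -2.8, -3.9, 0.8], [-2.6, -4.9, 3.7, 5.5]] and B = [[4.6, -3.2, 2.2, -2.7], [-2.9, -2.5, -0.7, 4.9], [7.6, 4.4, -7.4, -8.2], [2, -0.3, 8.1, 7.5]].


A:B = sum over all i,j of A_{ij} * B_{ij}.
Row 1: 1.3*4.6=5.98, 7.6*-3.2=-24.32, 1.5*2.2=3.3, -2*-2.7=5.4 => row sum = -9.64
Row 2: 3.1*-2.9=-8.99, 7.5*-2.5=-18.75, -7.1*-0.7=4.97, -2.7*4.9=-13.23 => row sum = -36
Row 3: -5.6*7.6=-42.56, -2.8*4.4=-12.32, -3.9*-7.4=28.86, 0.8*-8.2=-6.56 => row sum = -32.58
Row 4: -2.6*2=-5.2, -4.9*-0.3=1.47, 3.7*8.1=29.97, 5.5*7.5=41.25 => row sum = 67.49
Total = -9.64 + -36 + -32.58 + 67.49 = -10.73

-10.73


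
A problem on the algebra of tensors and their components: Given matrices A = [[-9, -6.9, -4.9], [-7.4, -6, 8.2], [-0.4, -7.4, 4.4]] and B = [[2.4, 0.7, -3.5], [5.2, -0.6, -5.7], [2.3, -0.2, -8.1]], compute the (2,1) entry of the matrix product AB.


(AB)_{ij} = sum_k A_{ik} B_{kj}.
For i=2, j=1:
A_{21} * B_{11} = -7.4 * 2.4 = -17.76
A_{22} * B_{21} = -6 * 5.2 = -31.2
A_{23} * B_{31} = 8.2 * 2.3 = 18.86
Sum = -17.76 + -31.2 + 18.86 = -30.1

-30.1


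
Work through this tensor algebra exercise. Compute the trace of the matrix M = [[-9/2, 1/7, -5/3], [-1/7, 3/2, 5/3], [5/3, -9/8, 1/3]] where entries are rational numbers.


The trace is the sum of diagonal entries.
Diagonal: M[1,1] = -9/2, M[2,2] = 3/2, M[3,3] = 1/3
Tr(M) = -9/2 + 3/2 + 1/3
Computing step by step:
After adding M[1,1]: -9/2
After adding M[2,2]: -3
After adding M[3,3]: -8/3
Tr(M) = -8/3

-8/3


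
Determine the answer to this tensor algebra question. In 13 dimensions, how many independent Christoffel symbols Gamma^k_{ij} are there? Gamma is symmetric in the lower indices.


Christoffel symbols Gamma^k_{ij} are symmetric in i,j, so there are d * d(d+1)/2 independent symbols.
d = 13
d(d+1)/2 = 13 * 14 / 2 = 91
Total = 13 * 91 = 1183

1183


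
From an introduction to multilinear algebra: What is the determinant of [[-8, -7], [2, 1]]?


For a 2x2 matrix [[a, b], [c, d]], det = a*d - b*c.
a = -8, b = -7, c = 2, d = 1
a*d = -8 * 1 = -8
b*c = -7 * 2 = -14
det = -8 - -14 = 6

6


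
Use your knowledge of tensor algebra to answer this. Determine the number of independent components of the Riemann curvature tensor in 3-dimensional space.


The Riemann tensor in d dimensions has d^2(d^2 - 1)/12 independent components.
d = 3, so d^2 = 9
d^2 - 1 = 8
d^2(d^2 - 1) = 9 * 8 = 72
Divide by 12: 72 / 12 = 6

6


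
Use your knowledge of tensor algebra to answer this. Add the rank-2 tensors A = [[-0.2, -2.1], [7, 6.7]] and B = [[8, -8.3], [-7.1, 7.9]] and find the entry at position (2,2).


Tensor addition is component-wise: (A + B)_{ij} = A_{ij} + B_{ij}.
A_{22} = 6.7
B_{22} = 7.9
(A + B)_{22} = 6.7 + 7.9 = 14.6

14.6


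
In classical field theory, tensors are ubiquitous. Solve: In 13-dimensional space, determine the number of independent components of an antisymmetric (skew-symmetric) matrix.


An antisymmetric rank-2 tensor satisfies A_{ij} = -A_{ji}, so diagonal entries are zero.
The independent components are the upper-triangular entries: C(n, 2) = n(n-1)/2.
n = 13
C(13, 2) = 13 * 12 / 2 = 156 / 2 = 78

78


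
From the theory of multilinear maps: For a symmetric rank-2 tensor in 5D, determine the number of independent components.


A symmetric rank-2 tensor in d dimensions has d(d+1)/2 independent components.
d = 5
d(d+1)/2 = 5 * 6 / 2 = 30 / 2 = 15

15


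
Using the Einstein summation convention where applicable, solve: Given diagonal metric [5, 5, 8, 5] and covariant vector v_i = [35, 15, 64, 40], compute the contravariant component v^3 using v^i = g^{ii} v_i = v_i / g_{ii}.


To raise an index with a diagonal metric: v^i = v_i / g_{ii}.
For index 3: v_3 = 64, g_{33} = 8
v^3 = 64 / 8 = 8

8


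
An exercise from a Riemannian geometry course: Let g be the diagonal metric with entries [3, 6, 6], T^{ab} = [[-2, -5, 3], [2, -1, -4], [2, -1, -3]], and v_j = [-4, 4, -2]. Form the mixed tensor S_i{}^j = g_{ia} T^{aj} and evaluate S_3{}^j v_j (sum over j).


Step 1: lower the first index. For a diagonal metric, g_{ia} T^{aj} = g_{ii} T^{ij} (no sum on i).
g_{33} = 6
S_3{}^1 = 6 * T^{31} = 6 * 2 = 12
S_3{}^2 = 6 * T^{32} = 6 * -1 = -6
S_3{}^3 = 6 * T^{33} = 6 * -3 = -18
Step 2: contract S_3{}^j with v_j.
S_3{}^1 * v_1 = 12 * -4 = -48
S_3{}^2 * v_2 = -6 * 4 = -24
S_3{}^3 * v_3 = -18 * -2 = 36
Result = -48 + -24 + 36 = -36

-36


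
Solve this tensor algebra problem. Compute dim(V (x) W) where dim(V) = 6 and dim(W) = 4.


The dimension of a tensor product is the product of dimensions.
dim(V) = 6, dim(W) = 4
dim(V (x) W) = 6 * 4 = 24

24


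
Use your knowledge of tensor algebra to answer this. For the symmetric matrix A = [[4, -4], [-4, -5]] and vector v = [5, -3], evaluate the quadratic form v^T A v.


First compute Av:
(Av)_1 = 4*5 + -4*-3 = 32
(Av)_2 = -4*5 + -5*-3 = -5
Av = [32, -5]
Then v^T (Av) = 5*32 + -3*-5
= 160 + 15 = 175

175


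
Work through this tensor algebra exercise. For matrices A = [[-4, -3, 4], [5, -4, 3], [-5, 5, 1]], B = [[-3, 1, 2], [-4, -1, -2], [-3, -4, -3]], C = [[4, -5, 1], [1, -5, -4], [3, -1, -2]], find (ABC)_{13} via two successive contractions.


(ABC)_{13} = sum_m (AB)_{1m} C_{m3}. First compute row 1 of AB.
(AB)_{11} = -4*-3 + -3*-4 + 4*-3 = 12
(AB)_{12} = -4*1 + -3*-1 + 4*-4 = -17
(AB)_{13} = -4*2 + -3*-2 + 4*-3 = -14
Now contract with column 3 of C:
(AB)_{11} * C_{13} = 12 * 1 = 12
(AB)_{12} * C_{23} = -17 * -4 = 68
(AB)_{13} * C_{33} = -14 * -2 = 28
(ABC)_{13} = 12 + 68 + 28 = 108

108


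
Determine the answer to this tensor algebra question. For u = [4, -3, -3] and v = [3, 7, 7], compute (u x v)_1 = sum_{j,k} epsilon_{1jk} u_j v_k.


(u x v)_1 = sum_{j,k} epsilon_{1jk} u_j v_k. Only permutations of (1,2,3) contribute; the two non-zero terms are:
eps_{123} u_2 v_3 = 1 * -3 * 7 = -21
eps_{132} u_3 v_2 = -1 * -3 * 7 = 21
(u x v)_1 = 0

0


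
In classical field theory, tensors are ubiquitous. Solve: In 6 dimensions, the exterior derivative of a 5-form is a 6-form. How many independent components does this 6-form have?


The exterior derivative of a p-form is a (p+1)-form.
Its number of independent components is C(n, p+1).
n = 6, p+1 = 6
C(6, 6) = 1

1


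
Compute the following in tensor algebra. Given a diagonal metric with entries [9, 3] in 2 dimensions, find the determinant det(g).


For a diagonal metric, the determinant is the product of diagonal entries.
Diagonal entries: 9, 3
det(g) = 9 * 3 = 27

27


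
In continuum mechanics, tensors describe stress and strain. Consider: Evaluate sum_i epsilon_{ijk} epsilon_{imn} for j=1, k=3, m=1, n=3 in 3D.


Using the identity: epsilon_{ijk} epsilon_{imn} = delta_{jm} delta_{kn} - delta_{jn} delta_{km}.
delta_{11} = 1
delta_{33} = 1
delta_{13} = 0
delta_{31} = 0
Result = 1 * 1 - 0 * 0 = 1 - 0 = 1

1


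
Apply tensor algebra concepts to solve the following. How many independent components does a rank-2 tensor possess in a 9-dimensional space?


The number of components of a rank-r tensor in d dimensions is d^r.
Here d = 9 and r = 2.
9^2 = 81

81


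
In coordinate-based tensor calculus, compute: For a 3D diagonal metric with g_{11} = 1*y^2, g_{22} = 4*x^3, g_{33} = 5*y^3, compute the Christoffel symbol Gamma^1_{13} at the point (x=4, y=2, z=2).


For a diagonal metric, Gamma^k_{ij} = (1/2) g^{kk} (dg_{ik}/dx_j + dg_{jk}/dx_i - dg_{ij}/dx_k).
The metric is diagonal, so g_{ab} = 0 for a != b.
At the given point: g_{11} = 4, g_{22} = 256, g_{33} = 40
g^{11} = 1/4
dg_{11}/dx_3 = dg_{11}/dx_3 = 0
dg_{31}/dx_1 = 0 (off-diagonal)
dg_{13}/dx_1 = 0 (off-diagonal)
Numerator = 0 + 0 - 0 = 0
Gamma^1_{13} = 0 / (2 * 4) = 0

0


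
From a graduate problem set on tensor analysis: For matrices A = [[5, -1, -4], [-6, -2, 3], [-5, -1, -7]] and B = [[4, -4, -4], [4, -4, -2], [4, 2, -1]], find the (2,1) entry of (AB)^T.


(AB)^T_{ij} = (AB)_{ji} = sum_k A_{jk} B_{ki}.
For i=2, j=1 we need (AB)_{12}:
A_{11} * B_{12} = 5 * -4 = -20
A_{12} * B_{22} = -1 * -4 = 4
A_{13} * B_{32} = -4 * 2 = -8
Sum = -20 + 4 + -8 = -24

-24


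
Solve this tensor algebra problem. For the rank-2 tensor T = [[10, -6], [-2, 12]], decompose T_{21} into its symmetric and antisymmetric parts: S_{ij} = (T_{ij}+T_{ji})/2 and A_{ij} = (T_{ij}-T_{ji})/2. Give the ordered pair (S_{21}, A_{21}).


T_{21} = -2
T_{12} = -6
S_{21} = (-2 + -6)/2 = -8/2 = -4
A_{21} = (-2 - -6)/2 = 4/2 = 2
Check: S + A = -4 + 2 = -2 = T_{21}.

(-4, 2)


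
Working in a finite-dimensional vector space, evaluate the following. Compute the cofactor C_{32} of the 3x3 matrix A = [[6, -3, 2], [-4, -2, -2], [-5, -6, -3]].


To find cofactor C_{32}, delete row 3 and column 2.
The resulting 2x2 submatrix is: [[6, 2], [-4, -2]]
Minor M_{32} = 6*-2 - 2*-4
  = -12 - -8 = -4
Sign = (-1)^(3+2) = (-1)^5 = -1
Cofactor C_{32} = -1 * -4 = 4

4


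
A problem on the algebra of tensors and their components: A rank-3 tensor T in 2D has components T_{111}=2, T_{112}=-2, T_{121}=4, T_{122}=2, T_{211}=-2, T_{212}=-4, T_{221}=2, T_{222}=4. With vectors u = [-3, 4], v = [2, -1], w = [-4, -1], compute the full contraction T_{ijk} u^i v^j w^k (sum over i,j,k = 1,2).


S = sum over i,j,k of T_{ijk} u_i v_j w_k. Expanding all 8 terms:
T_{111}*u_1*v_1*w_1 = 2*-3*2*-4 = 48  (running total: 48)
T_{112}*u_1*v_1*w_2 = -2*-3*2*-1 = -12  (running total: 36)
T_{121}*u_1*v_2*w_1 = 4*-3*-1*-4 = -48  (running total: -12)
T_{122}*u_1*v_2*w_2 = 2*-3*-1*-1 = -6  (running total: -18)
T_{211}*u_2*v_1*w_1 = -2*4*2*-4 = 64  (running total: 46)
T_{212}*u_2*v_1*w_2 = -4*4*2*-1 = 32  (running total: 78)
T_{221}*u_2*v_2*w_1 = 2*4*-1*-4 = 32  (running total: 110)
T_{222}*u_2*v_2*w_2 = 4*4*-1*-1 = 16  (running total: 126)
S = 126

126


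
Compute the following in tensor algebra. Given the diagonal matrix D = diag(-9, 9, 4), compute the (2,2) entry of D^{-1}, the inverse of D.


For a diagonal matrix, the inverse has entries (D^{-1})_{ii} = 1/d_{ii}.
The diagonal entries are: d_{11} = -9, d_{22} = 9, d_{33} = 4
We need (D^{-1})_{22} = 1/d_{22} = 1/9 = 1/9

1/9


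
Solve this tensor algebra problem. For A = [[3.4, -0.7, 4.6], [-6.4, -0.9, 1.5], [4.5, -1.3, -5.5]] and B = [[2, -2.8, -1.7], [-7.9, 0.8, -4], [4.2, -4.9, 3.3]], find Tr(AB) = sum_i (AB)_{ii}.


Tr(AB) = sum_i (AB)_{ii} where (AB)_{ii} = sum_k A_{ik} B_{ki}.
(AB)_{11} = 3.4*2 + -0.7*-7.9 + 4.6*4.2 = 31.65
(AB)_{22} = -6.4*-2.8 + -0.9*0.8 + 1.5*-4.9 = 9.85
(AB)_{33} = 4.5*-1.7 + -1.3*-4 + -5.5*3.3 = -20.6
Tr(AB) = 31.65 + 9.85 + -20.6 = 20.9

20.9


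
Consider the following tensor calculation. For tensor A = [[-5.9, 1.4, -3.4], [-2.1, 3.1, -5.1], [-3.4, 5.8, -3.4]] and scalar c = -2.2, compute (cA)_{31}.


Scalar multiplication: (cA)_{ij} = c * A_{ij}.
c = -2.2
A_{31} = -3.4
(cA)_{31} = -2.2 * -3.4 = 7.48

7.48


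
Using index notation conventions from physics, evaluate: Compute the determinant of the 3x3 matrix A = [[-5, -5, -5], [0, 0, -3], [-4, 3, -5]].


Expanding along the first row, det(A) = a11*M_11 - a12*M_12 + a13*M_13, where M_1j is the (1,j) minor.
Minor M_11 = 0*-5 - -3*3 = 9
Minor M_12 = 0*-5 - -3*-4 = -12
Minor M_13 = 0*3 - 0*-4 = 0
det = -5*(9) - -5*(-12) + -5*(0)
    = -45 - 60 + 0
    = -105

-105


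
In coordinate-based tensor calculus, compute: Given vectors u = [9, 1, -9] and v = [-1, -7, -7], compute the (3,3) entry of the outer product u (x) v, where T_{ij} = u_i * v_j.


The outer product entry T_{ij} = u_i * v_j.
We need i=3, j=3.
u_3 = -9, v_3 = -7
T_{3,3} = -9 * -7 = 63

63


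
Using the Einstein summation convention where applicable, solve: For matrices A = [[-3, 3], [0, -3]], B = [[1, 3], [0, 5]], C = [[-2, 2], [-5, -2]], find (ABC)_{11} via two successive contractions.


(ABC)_{11} = sum_m (AB)_{1m} C_{m1}. First compute row 1 of AB.
(AB)_{11} = -3*1 + 3*0 = -3
(AB)_{12} = -3*3 + 3*5 = 6
Now contract with column 1 of C:
(AB)_{11} * C_{11} = -3 * -2 = 6
(AB)_{12} * C_{21} = 6 * -5 = -30
(ABC)_{11} = 6 + -30 = -24

-24


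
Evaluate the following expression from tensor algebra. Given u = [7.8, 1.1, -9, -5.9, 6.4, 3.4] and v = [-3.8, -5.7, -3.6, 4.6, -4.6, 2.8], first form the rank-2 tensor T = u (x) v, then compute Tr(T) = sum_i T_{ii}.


The outer product gives T_{ij} = u_i v_j.
The trace (contraction) is Tr(T) = sum_i T_{ii} = sum_i u_i v_i.
Diagonal entries:
T_{11} = u_1 * v_1 = 7.8 * -3.8 = -29.64
T_{22} = u_2 * v_2 = 1.1 * -5.7 = -6.27
T_{33} = u_3 * v_3 = -9 * -3.6 = 32.4
T_{44} = u_4 * v_4 = -5.9 * 4.6 = -27.14
T_{55} = u_5 * v_5 = 6.4 * -4.6 = -29.44
T_{66} = u_6 * v_6 = 3.4 * 2.8 = 9.52
Tr(T) = -29.64 + -6.27 + 32.4 + -27.14 + -29.44 + 9.52 = -50.57

-50.57


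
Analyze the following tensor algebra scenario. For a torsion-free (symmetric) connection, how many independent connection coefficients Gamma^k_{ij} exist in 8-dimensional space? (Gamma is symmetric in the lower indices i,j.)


Christoffel symbols Gamma^k_{ij} are symmetric in i,j, so there are d * d(d+1)/2 independent symbols.
d = 8
d(d+1)/2 = 8 * 9 / 2 = 36
Total = 8 * 36 = 288

288


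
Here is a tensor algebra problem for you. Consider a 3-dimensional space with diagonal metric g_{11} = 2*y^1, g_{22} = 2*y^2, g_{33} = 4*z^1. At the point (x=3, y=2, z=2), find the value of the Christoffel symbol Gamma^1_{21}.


For a diagonal metric, Gamma^k_{ij} = (1/2) g^{kk} (dg_{ik}/dx_j + dg_{jk}/dx_i - dg_{ij}/dx_k).
The metric is diagonal, so g_{ab} = 0 for a != b.
At the given point: g_{11} = 4, g_{22} = 8, g_{33} = 8
g^{11} = 1/4
dg_{21}/dx_1 = 0 (off-diagonal)
dg_{11}/dx_2 = dg_{11}/dx_2 = 2
dg_{21}/dx_1 = 0 (off-diagonal)
Numerator = 0 + 2 - 0 = 2
Gamma^1_{21} = 2 / (2 * 4) = 1/4

1/4


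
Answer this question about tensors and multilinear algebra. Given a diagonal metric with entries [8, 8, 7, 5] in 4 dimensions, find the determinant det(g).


For a diagonal metric, the determinant is the product of diagonal entries.
Diagonal entries: 8, 8, 7, 5
det(g) = 8 * 8 * 7 * 5 = 2240

2240


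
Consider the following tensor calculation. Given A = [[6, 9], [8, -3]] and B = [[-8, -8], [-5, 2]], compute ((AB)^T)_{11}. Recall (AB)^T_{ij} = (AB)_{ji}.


(AB)^T_{ij} = (AB)_{ji} = sum_k A_{jk} B_{ki}.
For i=1, j=1 we need (AB)_{11}:
A_{11} * B_{11} = 6 * -8 = -48
A_{12} * B_{21} = 9 * -5 = -45
Sum = -48 + -45 = -93

-93


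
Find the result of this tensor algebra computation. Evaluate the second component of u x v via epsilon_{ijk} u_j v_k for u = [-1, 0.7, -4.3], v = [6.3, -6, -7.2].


(u x v)_2 = sum_{j,k} epsilon_{2jk} u_j v_k. Only permutations of (1,2,3) contribute; the two non-zero terms are:
eps_{213} u_1 v_3 = -1 * -1 * -7.2 = -7.2
eps_{231} u_3 v_1 = 1 * -4.3 * 6.3 = -27.09
(u x v)_2 = -34.29

-34.29


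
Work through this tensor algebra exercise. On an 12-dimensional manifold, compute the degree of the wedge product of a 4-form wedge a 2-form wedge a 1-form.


The degree of a wedge product is the sum of the degrees of the individual forms.
Degrees: 4, 2, 1
Total degree = 4 + 2 + 1 = 7

7


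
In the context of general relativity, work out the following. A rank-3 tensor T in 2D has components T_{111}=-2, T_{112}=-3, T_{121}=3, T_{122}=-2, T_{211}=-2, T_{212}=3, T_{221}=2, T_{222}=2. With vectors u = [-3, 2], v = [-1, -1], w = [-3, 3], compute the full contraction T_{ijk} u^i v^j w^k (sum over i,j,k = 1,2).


S = sum over i,j,k of T_{ijk} u_i v_j w_k. Expanding all 8 terms:
T_{111}*u_1*v_1*w_1 = -2*-3*-1*-3 = 18  (running total: 18)
T_{112}*u_1*v_1*w_2 = -3*-3*-1*3 = -27  (running total: -9)
T_{121}*u_1*v_2*w_1 = 3*-3*-1*-3 = -27  (running total: -36)
T_{122}*u_1*v_2*w_2 = -2*-3*-1*3 = -18  (running total: -54)
T_{211}*u_2*v_1*w_1 = -2*2*-1*-3 = -12  (running total: -66)
T_{212}*u_2*v_1*w_2 = 3*2*-1*3 = -18  (running total: -84)
T_{221}*u_2*v_2*w_1 = 2*2*-1*-3 = 12  (running total: -72)
T_{222}*u_2*v_2*w_2 = 2*2*-1*3 = -12  (running total: -84)
S = -84

-84


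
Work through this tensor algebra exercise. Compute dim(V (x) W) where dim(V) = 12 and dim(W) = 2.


The dimension of a tensor product is the product of dimensions.
dim(V) = 12, dim(W) = 2
dim(V (x) W) = 12 * 2 = 24

24


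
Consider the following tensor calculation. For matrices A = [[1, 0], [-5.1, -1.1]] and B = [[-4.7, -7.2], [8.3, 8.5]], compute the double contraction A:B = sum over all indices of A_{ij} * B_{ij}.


A:B = sum over all i,j of A_{ij} * B_{ij}.
Row 1: 1*-4.7=-4.7, 0*-7.2=0 => row sum = -4.7
Row 2: -5.1*8.3=-42.33, -1.1*8.5=-9.35 => row sum = -51.68
Total = -4.7 + -51.68 = -56.38

-56.38


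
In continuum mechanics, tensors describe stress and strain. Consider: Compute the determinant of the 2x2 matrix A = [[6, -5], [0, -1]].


For a 2x2 matrix [[a, b], [c, d]], det = a*d - b*c.
a = 6, b = -5, c = 0, d = -1
a*d = 6 * -1 = -6
b*c = -5 * 0 = 0
det = -6 - 0 = -6

-6


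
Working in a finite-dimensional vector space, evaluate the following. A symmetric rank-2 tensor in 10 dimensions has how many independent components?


A symmetric rank-2 tensor in d dimensions has d(d+1)/2 independent components.
d = 10
d(d+1)/2 = 10 * 11 / 2 = 110 / 2 = 55

55


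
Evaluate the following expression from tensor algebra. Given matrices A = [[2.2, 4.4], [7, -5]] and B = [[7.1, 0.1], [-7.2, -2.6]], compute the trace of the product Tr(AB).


Tr(AB) = sum_i (AB)_{ii} where (AB)_{ii} = sum_k A_{ik} B_{ki}.
(AB)_{11} = 2.2*7.1 + 4.4*-7.2 = -16.06
(AB)_{22} = 7*0.1 + -5*-2.6 = 13.7
Tr(AB) = -16.06 + 13.7 = -2.36

-2.36


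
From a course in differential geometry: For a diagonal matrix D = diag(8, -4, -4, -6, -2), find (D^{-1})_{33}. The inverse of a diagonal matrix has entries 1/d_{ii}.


For a diagonal matrix, the inverse has entries (D^{-1})_{ii} = 1/d_{ii}.
The diagonal entries are: d_{11} = 8, d_{22} = -4, d_{33} = -4, d_{44} = -6, d_{55} = -2
We need (D^{-1})_{33} = 1/d_{33} = 1/-4 = -1/4

-1/4


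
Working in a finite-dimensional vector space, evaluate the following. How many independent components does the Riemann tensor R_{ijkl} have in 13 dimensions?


The Riemann tensor in d dimensions has d^2(d^2 - 1)/12 independent components.
d = 13, so d^2 = 169
d^2 - 1 = 168
d^2(d^2 - 1) = 169 * 168 = 28392
Divide by 12: 28392 / 12 = 2366

2366


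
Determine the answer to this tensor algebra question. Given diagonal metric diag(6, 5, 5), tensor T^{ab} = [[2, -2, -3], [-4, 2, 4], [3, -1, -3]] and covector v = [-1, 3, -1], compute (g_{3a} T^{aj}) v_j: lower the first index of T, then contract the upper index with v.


Step 1: lower the first index. For a diagonal metric, g_{ia} T^{aj} = g_{ii} T^{ij} (no sum on i).
g_{33} = 5
S_3{}^1 = 5 * T^{31} = 5 * 3 = 15
S_3{}^2 = 5 * T^{32} = 5 * -1 = -5
S_3{}^3 = 5 * T^{33} = 5 * -3 = -15
Step 2: contract S_3{}^j with v_j.
S_3{}^1 * v_1 = 15 * -1 = -15
S_3{}^2 * v_2 = -5 * 3 = -15
S_3{}^3 * v_3 = -15 * -1 = 15
Result = -15 + -15 + 15 = -15

-15


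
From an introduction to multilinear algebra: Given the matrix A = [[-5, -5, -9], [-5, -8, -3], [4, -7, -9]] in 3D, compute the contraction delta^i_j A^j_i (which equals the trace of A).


The contraction (trace) of a rank-2 tensor is the sum of its diagonal elements.
Diagonal entries: A[1,1] = -5, A[2,2] = -8, A[3,3] = -9
Tr(A) = -5 + -8 + -9 = -22

-22


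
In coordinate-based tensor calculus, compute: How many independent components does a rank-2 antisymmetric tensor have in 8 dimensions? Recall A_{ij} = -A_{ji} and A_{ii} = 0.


An antisymmetric rank-2 tensor satisfies A_{ij} = -A_{ji}, so diagonal entries are zero.
The independent components are the upper-triangular entries: C(n, 2) = n(n-1)/2.
n = 8
C(8, 2) = 8 * 7 / 2 = 56 / 2 = 28

28
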